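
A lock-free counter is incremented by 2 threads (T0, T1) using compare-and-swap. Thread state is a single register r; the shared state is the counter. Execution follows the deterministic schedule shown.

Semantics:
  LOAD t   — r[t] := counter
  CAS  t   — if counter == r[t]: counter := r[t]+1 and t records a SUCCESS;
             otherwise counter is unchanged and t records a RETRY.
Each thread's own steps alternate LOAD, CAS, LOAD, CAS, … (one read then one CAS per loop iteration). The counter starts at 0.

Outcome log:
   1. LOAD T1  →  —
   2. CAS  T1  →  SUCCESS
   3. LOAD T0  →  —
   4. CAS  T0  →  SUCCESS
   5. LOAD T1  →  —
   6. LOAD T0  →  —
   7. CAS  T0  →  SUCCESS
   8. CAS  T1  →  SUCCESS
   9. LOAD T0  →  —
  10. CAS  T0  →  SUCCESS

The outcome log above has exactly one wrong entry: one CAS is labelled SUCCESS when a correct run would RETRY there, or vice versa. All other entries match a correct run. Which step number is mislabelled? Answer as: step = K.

Reference trace:
T1 LOAD — after: cnt=0, r=0 — load
T1 CAS — after: cnt=1, r=0 — ok
T0 LOAD — after: cnt=1, r=1 — load
T0 CAS — after: cnt=2, r=1 — ok
T1 LOAD — after: cnt=2, r=2 — load
T0 LOAD — after: cnt=2, r=2 — load
T0 CAS — after: cnt=3, r=2 — ok
T1 CAS — after: cnt=3, r=2 — retry
T0 LOAD — after: cnt=3, r=3 — load
T0 CAS — after: cnt=4, r=3 — ok
Log disagrees first at step 8.

step = 8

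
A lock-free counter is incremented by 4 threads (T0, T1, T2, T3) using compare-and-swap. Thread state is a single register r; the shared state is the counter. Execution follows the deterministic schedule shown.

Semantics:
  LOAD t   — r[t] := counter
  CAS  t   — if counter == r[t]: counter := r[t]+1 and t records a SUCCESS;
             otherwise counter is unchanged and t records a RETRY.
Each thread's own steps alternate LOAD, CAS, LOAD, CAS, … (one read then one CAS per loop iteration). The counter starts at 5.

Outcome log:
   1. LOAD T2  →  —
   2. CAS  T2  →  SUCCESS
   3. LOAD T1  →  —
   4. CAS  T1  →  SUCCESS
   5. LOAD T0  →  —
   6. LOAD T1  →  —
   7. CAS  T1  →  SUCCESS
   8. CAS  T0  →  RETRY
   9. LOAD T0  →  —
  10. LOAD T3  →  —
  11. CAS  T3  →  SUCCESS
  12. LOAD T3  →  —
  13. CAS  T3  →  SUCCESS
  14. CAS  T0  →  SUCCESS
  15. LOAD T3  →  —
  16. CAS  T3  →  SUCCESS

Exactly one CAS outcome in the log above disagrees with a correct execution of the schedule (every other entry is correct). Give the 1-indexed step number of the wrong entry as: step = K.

Re-executing:
[1] T2.load  rd  (counter 5, T2.r 5)
[2] T2.cas  hit  (counter 6, T2.r 5)
[3] T1.load  rd  (counter 6, T1.r 6)
[4] T1.cas  hit  (counter 7, T1.r 6)
[5] T0.load  rd  (counter 7, T0.r 7)
[6] T1.load  rd  (counter 7, T1.r 7)
[7] T1.cas  hit  (counter 8, T1.r 7)
[8] T0.cas  miss  (counter 8, T0.r 7)
[9] T0.load  rd  (counter 8, T0.r 8)
[10] T3.load  rd  (counter 8, T3.r 8)
[11] T3.cas  hit  (counter 9, T3.r 8)
[12] T3.load  rd  (counter 9, T3.r 9)
[13] T3.cas  hit  (counter 10, T3.r 9)
[14] T0.cas  miss  (counter 10, T0.r 8)
[15] T3.load  rd  (counter 10, T3.r 10)
[16] T3.cas  hit  (counter 11, T3.r 10)
Flip is step 14.

step = 14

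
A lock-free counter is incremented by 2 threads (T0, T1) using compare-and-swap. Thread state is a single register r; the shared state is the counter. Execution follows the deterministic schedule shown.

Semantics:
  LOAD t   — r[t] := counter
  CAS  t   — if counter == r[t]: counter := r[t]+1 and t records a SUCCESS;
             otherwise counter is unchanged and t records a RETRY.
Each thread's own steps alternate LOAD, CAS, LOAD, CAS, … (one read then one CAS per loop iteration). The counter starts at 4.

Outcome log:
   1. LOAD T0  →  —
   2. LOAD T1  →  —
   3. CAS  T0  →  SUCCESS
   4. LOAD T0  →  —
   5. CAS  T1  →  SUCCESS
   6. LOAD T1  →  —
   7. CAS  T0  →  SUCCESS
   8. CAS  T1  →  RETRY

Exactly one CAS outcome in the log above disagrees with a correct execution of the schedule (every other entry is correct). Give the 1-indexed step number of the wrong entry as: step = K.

step = 5

Correct run:
#1 T0 reads 4
#2 T1 reads 4
#3 T0 CAS(4→5) writes; counter now 5
#4 T0 reads 5
#5 T1 CAS(4→5) fails; counter now 5
#6 T1 reads 5
#7 T0 CAS(5→6) writes; counter now 6
#8 T1 CAS(5→6) fails; counter now 6
Flip is step 5.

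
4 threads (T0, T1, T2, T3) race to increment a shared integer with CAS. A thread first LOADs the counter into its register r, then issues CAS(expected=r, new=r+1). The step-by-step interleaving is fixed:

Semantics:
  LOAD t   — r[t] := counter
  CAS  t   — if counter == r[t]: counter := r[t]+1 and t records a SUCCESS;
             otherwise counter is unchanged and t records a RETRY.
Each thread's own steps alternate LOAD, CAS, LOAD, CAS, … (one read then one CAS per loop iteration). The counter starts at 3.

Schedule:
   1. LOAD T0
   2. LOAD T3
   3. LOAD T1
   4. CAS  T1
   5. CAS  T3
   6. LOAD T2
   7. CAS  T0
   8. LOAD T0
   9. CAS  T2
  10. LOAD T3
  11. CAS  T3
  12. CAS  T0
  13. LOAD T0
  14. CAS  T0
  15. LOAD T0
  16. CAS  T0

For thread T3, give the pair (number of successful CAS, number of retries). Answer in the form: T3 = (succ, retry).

1. LOAD T0 → mem=3 r[T0]=3 [LOAD]
2. LOAD T3 → mem=3 r[T3]=3 [LOAD]
3. LOAD T1 → mem=3 r[T1]=3 [LOAD]
4. CAS T1 → mem=4 r[T1]=3 [OK]
5. CAS T3 → mem=4 r[T3]=3 [RETRY]
6. LOAD T2 → mem=4 r[T2]=4 [LOAD]
7. CAS T0 → mem=4 r[T0]=3 [RETRY]
8. LOAD T0 → mem=4 r[T0]=4 [LOAD]
9. CAS T2 → mem=5 r[T2]=4 [OK]
10. LOAD T3 → mem=5 r[T3]=5 [LOAD]
11. CAS T3 → mem=6 r[T3]=5 [OK]
12. CAS T0 → mem=6 r[T0]=4 [RETRY]
13. LOAD T0 → mem=6 r[T0]=6 [LOAD]
14. CAS T0 → mem=7 r[T0]=6 [OK]
15. LOAD T0 → mem=7 r[T0]=7 [LOAD]
16. CAS T0 → mem=8 r[T0]=7 [OK]

T3 = (1, 1)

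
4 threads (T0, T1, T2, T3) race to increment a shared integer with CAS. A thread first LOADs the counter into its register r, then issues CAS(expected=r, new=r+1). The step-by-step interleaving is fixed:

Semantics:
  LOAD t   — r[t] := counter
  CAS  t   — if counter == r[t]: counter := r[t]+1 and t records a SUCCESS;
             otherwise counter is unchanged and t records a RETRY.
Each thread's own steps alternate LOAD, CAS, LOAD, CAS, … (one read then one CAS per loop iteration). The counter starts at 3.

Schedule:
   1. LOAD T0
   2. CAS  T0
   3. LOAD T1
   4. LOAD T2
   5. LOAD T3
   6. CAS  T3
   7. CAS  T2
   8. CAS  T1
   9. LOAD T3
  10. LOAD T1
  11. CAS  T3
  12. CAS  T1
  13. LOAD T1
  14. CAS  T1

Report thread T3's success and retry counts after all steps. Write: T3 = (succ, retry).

T3 = (2, 0)

#1 T0 reads 3
#2 T0 CAS(3→4) writes; counter now 4
#3 T1 reads 4
#4 T2 reads 4
#5 T3 reads 4
#6 T3 CAS(4→5) writes; counter now 5
#7 T2 CAS(4→5) fails; counter now 5
#8 T1 CAS(4→5) fails; counter now 5
#9 T3 reads 5
#10 T1 reads 5
#11 T3 CAS(5→6) writes; counter now 6
#12 T1 CAS(5→6) fails; counter now 6
#13 T1 reads 6
#14 T1 CAS(6→7) writes; counter now 7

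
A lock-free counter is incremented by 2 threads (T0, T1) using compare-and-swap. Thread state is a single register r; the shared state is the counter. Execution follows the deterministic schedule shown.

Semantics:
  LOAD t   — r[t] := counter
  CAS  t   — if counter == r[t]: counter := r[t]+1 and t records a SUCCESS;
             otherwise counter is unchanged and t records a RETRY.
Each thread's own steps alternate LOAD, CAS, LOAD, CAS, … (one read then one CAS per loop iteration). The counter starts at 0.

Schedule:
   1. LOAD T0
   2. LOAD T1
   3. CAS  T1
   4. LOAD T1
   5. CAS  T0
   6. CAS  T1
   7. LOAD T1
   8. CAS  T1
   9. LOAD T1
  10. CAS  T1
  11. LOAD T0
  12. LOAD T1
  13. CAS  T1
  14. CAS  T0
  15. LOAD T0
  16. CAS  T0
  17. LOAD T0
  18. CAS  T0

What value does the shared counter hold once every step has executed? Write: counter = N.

   1) LOAD T0:  M=0  r_T0=0
   2) LOAD T1:  M=0  r_T1=0
   3) CAS  T1:  M=1  r_T1=0 ✓
   4) LOAD T1:  M=1  r_T1=1
   5) CAS  T0:  M=1  r_T0=0 ✗
   6) CAS  T1:  M=2  r_T1=1 ✓
   7) LOAD T1:  M=2  r_T1=2
   8) CAS  T1:  M=3  r_T1=2 ✓
   9) LOAD T1:  M=3  r_T1=3
  10) CAS  T1:  M=4  r_T1=3 ✓
  11) LOAD T0:  M=4  r_T0=4
  12) LOAD T1:  M=4  r_T1=4
  13) CAS  T1:  M=5  r_T1=4 ✓
  14) CAS  T0:  M=5  r_T0=4 ✗
  15) LOAD T0:  M=5  r_T0=5
  16) CAS  T0:  M=6  r_T0=5 ✓
  17) LOAD T0:  M=6  r_T0=6
  18) CAS  T0:  M=7  r_T0=6 ✓

counter = 7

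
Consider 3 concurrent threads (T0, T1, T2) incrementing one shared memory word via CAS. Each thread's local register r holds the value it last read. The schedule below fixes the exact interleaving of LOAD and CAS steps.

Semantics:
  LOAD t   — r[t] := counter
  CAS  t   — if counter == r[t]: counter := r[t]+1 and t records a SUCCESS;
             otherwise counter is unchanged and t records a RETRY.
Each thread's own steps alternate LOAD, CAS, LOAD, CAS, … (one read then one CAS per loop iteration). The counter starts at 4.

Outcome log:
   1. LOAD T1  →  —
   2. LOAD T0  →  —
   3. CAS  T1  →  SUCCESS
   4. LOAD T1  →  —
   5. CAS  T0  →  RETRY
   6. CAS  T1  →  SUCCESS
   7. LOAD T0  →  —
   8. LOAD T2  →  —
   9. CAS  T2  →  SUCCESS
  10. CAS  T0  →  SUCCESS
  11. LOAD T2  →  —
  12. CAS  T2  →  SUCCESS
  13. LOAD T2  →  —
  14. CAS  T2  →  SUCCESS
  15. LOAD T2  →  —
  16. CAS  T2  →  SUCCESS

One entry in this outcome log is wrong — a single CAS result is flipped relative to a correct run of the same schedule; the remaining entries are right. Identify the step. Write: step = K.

Re-executing:
T1 LOAD — after: cnt=4, r=4 — load
T0 LOAD — after: cnt=4, r=4 — load
T1 CAS — after: cnt=5, r=4 — ok
T1 LOAD — after: cnt=5, r=5 — load
T0 CAS — after: cnt=5, r=4 — retry
T1 CAS — after: cnt=6, r=5 — ok
T0 LOAD — after: cnt=6, r=6 — load
T2 LOAD — after: cnt=6, r=6 — load
T2 CAS — after: cnt=7, r=6 — ok
T0 CAS — after: cnt=7, r=6 — retry
T2 LOAD — after: cnt=7, r=7 — load
T2 CAS — after: cnt=8, r=7 — ok
T2 LOAD — after: cnt=8, r=8 — load
T2 CAS — after: cnt=9, r=8 — ok
T2 LOAD — after: cnt=9, r=9 — load
T2 CAS — after: cnt=10, r=9 — ok
Mismatch at 10.

step = 10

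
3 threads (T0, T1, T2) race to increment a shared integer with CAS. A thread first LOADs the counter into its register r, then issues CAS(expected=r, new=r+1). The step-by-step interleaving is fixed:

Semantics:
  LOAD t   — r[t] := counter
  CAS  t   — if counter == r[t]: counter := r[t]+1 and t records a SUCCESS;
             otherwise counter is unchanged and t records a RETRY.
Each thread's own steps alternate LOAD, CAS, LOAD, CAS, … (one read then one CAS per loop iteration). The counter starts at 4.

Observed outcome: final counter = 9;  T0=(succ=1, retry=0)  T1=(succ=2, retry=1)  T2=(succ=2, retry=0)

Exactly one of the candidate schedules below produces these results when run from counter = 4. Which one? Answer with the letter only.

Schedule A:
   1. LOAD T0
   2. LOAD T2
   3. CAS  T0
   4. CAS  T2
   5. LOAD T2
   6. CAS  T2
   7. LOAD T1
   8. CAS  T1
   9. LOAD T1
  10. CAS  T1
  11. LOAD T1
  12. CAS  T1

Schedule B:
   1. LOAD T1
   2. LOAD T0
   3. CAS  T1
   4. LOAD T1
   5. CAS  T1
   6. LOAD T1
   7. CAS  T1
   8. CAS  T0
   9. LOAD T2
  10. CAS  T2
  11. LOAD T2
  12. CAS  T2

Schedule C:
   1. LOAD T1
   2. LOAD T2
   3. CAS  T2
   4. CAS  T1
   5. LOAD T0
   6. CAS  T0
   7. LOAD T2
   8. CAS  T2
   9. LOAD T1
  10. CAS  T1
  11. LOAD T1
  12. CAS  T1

C

Tracing schedule C:
step 1: T1 LOAD ⇒ load; ctr=4 reg=4
step 2: T2 LOAD ⇒ load; ctr=4 reg=4
step 3: T2 CAS ⇒ ok; ctr=5 reg=4
step 4: T1 CAS ⇒ retry; ctr=5 reg=4
step 5: T0 LOAD ⇒ load; ctr=5 reg=5
step 6: T0 CAS ⇒ ok; ctr=6 reg=5
step 7: T2 LOAD ⇒ load; ctr=6 reg=6
step 8: T2 CAS ⇒ ok; ctr=7 reg=6
step 9: T1 LOAD ⇒ load; ctr=7 reg=7
step 10: T1 CAS ⇒ ok; ctr=8 reg=7
step 11: T1 LOAD ⇒ load; ctr=8 reg=8
step 12: T1 CAS ⇒ ok; ctr=9 reg=8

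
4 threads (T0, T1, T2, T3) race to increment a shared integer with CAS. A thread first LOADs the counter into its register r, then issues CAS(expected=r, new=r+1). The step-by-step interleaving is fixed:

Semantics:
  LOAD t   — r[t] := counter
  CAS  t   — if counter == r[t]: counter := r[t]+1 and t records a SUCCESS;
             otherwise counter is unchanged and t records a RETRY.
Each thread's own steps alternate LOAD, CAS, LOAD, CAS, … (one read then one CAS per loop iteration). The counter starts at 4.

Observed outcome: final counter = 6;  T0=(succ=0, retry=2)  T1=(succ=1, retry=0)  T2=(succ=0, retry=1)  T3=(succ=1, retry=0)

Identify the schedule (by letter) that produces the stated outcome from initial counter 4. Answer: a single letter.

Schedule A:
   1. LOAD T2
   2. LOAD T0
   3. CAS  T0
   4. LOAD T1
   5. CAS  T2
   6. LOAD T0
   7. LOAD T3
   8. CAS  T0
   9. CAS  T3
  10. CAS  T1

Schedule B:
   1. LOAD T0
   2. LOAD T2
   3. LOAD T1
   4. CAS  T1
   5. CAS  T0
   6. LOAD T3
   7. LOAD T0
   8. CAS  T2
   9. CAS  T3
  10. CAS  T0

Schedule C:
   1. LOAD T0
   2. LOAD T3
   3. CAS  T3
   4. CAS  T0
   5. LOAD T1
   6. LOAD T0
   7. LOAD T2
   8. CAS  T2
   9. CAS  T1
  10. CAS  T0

B

Run B:
[1] T0.load  rd  (counter 4, T0.r 4)
[2] T2.load  rd  (counter 4, T2.r 4)
[3] T1.load  rd  (counter 4, T1.r 4)
[4] T1.cas  hit  (counter 5, T1.r 4)
[5] T0.cas  miss  (counter 5, T0.r 4)
[6] T3.load  rd  (counter 5, T3.r 5)
[7] T0.load  rd  (counter 5, T0.r 5)
[8] T2.cas  miss  (counter 5, T2.r 4)
[9] T3.cas  hit  (counter 6, T3.r 5)
[10] T0.cas  miss  (counter 6, T0.r 5)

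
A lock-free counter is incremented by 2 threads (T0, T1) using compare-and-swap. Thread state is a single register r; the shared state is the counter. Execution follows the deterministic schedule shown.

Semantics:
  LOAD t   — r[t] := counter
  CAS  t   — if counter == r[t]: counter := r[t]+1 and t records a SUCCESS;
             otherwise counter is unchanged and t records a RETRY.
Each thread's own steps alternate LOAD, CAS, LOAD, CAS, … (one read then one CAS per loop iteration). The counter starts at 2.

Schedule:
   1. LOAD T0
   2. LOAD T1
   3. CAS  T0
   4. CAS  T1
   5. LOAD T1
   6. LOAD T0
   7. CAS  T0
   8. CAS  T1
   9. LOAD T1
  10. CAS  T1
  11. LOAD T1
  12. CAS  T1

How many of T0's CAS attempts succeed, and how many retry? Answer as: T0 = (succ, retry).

[1] T0.load  rd  (counter 2, T0.r 2)
[2] T1.load  rd  (counter 2, T1.r 2)
[3] T0.cas  hit  (counter 3, T0.r 2)
[4] T1.cas  miss  (counter 3, T1.r 2)
[5] T1.load  rd  (counter 3, T1.r 3)
[6] T0.load  rd  (counter 3, T0.r 3)
[7] T0.cas  hit  (counter 4, T0.r 3)
[8] T1.cas  miss  (counter 4, T1.r 3)
[9] T1.load  rd  (counter 4, T1.r 4)
[10] T1.cas  hit  (counter 5, T1.r 4)
[11] T1.load  rd  (counter 5, T1.r 5)
[12] T1.cas  hit  (counter 6, T1.r 5)

T0 = (2, 0)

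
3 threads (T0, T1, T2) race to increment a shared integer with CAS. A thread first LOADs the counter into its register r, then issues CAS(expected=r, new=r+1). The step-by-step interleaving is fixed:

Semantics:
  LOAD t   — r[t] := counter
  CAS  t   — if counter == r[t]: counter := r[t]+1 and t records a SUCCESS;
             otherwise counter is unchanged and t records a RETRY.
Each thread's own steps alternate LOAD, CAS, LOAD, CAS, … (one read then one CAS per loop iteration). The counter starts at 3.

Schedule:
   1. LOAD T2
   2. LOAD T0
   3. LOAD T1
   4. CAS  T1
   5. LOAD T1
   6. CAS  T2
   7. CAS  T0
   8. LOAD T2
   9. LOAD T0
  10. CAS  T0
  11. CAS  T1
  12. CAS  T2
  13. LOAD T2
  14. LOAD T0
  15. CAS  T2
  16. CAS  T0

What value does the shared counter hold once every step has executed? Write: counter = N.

1. LOAD T2 → mem=3 r[T2]=3 [LOAD]
2. LOAD T0 → mem=3 r[T0]=3 [LOAD]
3. LOAD T1 → mem=3 r[T1]=3 [LOAD]
4. CAS T1 → mem=4 r[T1]=3 [OK]
5. LOAD T1 → mem=4 r[T1]=4 [LOAD]
6. CAS T2 → mem=4 r[T2]=3 [RETRY]
7. CAS T0 → mem=4 r[T0]=3 [RETRY]
8. LOAD T2 → mem=4 r[T2]=4 [LOAD]
9. LOAD T0 → mem=4 r[T0]=4 [LOAD]
10. CAS T0 → mem=5 r[T0]=4 [OK]
11. CAS T1 → mem=5 r[T1]=4 [RETRY]
12. CAS T2 → mem=5 r[T2]=4 [RETRY]
13. LOAD T2 → mem=5 r[T2]=5 [LOAD]
14. LOAD T0 → mem=5 r[T0]=5 [LOAD]
15. CAS T2 → mem=6 r[T2]=5 [OK]
16. CAS T0 → mem=6 r[T0]=5 [RETRY]

counter = 6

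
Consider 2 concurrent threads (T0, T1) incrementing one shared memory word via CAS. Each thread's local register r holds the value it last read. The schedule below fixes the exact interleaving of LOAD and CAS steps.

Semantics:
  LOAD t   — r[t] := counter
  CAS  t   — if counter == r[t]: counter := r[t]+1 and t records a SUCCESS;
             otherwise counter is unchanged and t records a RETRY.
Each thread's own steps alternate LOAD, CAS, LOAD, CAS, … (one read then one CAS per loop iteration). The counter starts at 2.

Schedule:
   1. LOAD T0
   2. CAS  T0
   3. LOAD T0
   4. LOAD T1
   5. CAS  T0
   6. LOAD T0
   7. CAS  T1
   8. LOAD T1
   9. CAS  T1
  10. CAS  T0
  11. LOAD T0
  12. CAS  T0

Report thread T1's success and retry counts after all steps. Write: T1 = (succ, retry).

T1 = (1, 1)

step 1: T0 LOAD ⇒ load; ctr=2 reg=2
step 2: T0 CAS ⇒ ok; ctr=3 reg=2
step 3: T0 LOAD ⇒ load; ctr=3 reg=3
step 4: T1 LOAD ⇒ load; ctr=3 reg=3
step 5: T0 CAS ⇒ ok; ctr=4 reg=3
step 6: T0 LOAD ⇒ load; ctr=4 reg=4
step 7: T1 CAS ⇒ retry; ctr=4 reg=3
step 8: T1 LOAD ⇒ load; ctr=4 reg=4
step 9: T1 CAS ⇒ ok; ctr=5 reg=4
step 10: T0 CAS ⇒ retry; ctr=5 reg=4
step 11: T0 LOAD ⇒ load; ctr=5 reg=5
step 12: T0 CAS ⇒ ok; ctr=6 reg=5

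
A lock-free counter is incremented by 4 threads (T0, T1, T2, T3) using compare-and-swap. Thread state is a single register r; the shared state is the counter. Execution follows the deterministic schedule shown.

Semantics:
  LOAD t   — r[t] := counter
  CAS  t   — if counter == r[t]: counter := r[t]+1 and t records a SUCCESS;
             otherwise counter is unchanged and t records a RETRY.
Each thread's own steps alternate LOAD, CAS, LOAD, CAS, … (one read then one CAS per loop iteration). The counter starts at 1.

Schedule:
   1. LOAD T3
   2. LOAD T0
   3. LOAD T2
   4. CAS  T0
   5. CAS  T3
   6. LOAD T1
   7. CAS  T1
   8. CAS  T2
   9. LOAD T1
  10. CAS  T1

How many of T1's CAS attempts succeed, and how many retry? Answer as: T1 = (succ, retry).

T1 = (2, 0)

   1) LOAD T3:  M=1  r_T3=1
   2) LOAD T0:  M=1  r_T0=1
   3) LOAD T2:  M=1  r_T2=1
   4) CAS  T0:  M=2  r_T0=1 ✓
   5) CAS  T3:  M=2  r_T3=1 ✗
   6) LOAD T1:  M=2  r_T1=2
   7) CAS  T1:  M=3  r_T1=2 ✓
   8) CAS  T2:  M=3  r_T2=1 ✗
   9) LOAD T1:  M=3  r_T1=3
  10) CAS  T1:  M=4  r_T1=3 ✓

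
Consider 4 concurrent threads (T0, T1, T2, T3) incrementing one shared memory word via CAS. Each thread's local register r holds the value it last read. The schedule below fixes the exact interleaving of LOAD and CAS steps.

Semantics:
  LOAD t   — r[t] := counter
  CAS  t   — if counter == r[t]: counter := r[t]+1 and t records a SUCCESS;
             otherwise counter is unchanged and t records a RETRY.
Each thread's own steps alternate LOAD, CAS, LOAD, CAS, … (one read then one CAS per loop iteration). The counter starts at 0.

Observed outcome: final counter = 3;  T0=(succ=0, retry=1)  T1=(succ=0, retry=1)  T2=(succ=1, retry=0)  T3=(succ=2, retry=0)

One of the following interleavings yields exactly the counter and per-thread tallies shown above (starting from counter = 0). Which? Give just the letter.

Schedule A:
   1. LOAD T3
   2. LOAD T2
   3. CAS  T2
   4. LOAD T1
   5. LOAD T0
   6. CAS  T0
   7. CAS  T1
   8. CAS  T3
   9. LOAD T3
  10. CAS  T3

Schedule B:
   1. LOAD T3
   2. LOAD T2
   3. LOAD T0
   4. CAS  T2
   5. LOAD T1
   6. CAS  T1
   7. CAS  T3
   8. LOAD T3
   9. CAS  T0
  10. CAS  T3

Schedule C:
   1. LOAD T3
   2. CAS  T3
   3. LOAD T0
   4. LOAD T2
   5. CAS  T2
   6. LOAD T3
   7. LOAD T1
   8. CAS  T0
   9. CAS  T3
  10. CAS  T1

C

Simulating candidate C:
[1] T3.load  rd  (counter 0, T3.r 0)
[2] T3.cas  hit  (counter 1, T3.r 0)
[3] T0.load  rd  (counter 1, T0.r 1)
[4] T2.load  rd  (counter 1, T2.r 1)
[5] T2.cas  hit  (counter 2, T2.r 1)
[6] T3.load  rd  (counter 2, T3.r 2)
[7] T1.load  rd  (counter 2, T1.r 2)
[8] T0.cas  miss  (counter 2, T0.r 1)
[9] T3.cas  hit  (counter 3, T3.r 2)
[10] T1.cas  miss  (counter 3, T1.r 2)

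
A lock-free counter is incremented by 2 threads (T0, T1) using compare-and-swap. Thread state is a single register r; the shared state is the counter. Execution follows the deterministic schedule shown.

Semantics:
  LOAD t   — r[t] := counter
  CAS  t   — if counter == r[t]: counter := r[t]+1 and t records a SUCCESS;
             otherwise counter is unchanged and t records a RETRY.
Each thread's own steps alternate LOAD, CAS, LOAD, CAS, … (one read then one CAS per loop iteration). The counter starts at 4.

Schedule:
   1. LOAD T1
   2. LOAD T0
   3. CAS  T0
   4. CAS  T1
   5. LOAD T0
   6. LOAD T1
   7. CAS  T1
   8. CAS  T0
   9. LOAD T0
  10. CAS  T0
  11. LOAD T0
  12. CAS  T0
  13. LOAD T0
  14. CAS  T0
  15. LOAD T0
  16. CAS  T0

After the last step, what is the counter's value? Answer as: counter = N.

counter = 10

   1) LOAD T1:  M=4  r_T1=4
   2) LOAD T0:  M=4  r_T0=4
   3) CAS  T0:  M=5  r_T0=4 ✓
   4) CAS  T1:  M=5  r_T1=4 ✗
   5) LOAD T0:  M=5  r_T0=5
   6) LOAD T1:  M=5  r_T1=5
   7) CAS  T1:  M=6  r_T1=5 ✓
   8) CAS  T0:  M=6  r_T0=5 ✗
   9) LOAD T0:  M=6  r_T0=6
  10) CAS  T0:  M=7  r_T0=6 ✓
  11) LOAD T0:  M=7  r_T0=7
  12) CAS  T0:  M=8  r_T0=7 ✓
  13) LOAD T0:  M=8  r_T0=8
  14) CAS  T0:  M=9  r_T0=8 ✓
  15) LOAD T0:  M=9  r_T0=9
  16) CAS  T0:  M=10  r_T0=9 ✓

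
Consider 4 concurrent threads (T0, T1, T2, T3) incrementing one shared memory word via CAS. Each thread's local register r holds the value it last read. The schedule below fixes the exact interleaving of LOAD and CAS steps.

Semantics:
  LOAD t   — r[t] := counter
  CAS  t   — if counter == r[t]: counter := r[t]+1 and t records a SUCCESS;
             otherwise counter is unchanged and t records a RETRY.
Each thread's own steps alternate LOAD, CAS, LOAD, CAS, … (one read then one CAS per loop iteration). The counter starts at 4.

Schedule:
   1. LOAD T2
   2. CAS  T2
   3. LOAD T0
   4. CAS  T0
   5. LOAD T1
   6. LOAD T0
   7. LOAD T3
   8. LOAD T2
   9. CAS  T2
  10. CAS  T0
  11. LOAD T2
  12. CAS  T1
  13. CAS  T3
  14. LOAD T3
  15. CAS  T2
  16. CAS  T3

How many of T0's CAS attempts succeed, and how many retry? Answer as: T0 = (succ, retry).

1. LOAD T2 → mem=4 r[T2]=4 [LOAD]
2. CAS T2 → mem=5 r[T2]=4 [OK]
3. LOAD T0 → mem=5 r[T0]=5 [LOAD]
4. CAS T0 → mem=6 r[T0]=5 [OK]
5. LOAD T1 → mem=6 r[T1]=6 [LOAD]
6. LOAD T0 → mem=6 r[T0]=6 [LOAD]
7. LOAD T3 → mem=6 r[T3]=6 [LOAD]
8. LOAD T2 → mem=6 r[T2]=6 [LOAD]
9. CAS T2 → mem=7 r[T2]=6 [OK]
10. CAS T0 → mem=7 r[T0]=6 [RETRY]
11. LOAD T2 → mem=7 r[T2]=7 [LOAD]
12. CAS T1 → mem=7 r[T1]=6 [RETRY]
13. CAS T3 → mem=7 r[T3]=6 [RETRY]
14. LOAD T3 → mem=7 r[T3]=7 [LOAD]
15. CAS T2 → mem=8 r[T2]=7 [OK]
16. CAS T3 → mem=8 r[T3]=7 [RETRY]

T0 = (1, 1)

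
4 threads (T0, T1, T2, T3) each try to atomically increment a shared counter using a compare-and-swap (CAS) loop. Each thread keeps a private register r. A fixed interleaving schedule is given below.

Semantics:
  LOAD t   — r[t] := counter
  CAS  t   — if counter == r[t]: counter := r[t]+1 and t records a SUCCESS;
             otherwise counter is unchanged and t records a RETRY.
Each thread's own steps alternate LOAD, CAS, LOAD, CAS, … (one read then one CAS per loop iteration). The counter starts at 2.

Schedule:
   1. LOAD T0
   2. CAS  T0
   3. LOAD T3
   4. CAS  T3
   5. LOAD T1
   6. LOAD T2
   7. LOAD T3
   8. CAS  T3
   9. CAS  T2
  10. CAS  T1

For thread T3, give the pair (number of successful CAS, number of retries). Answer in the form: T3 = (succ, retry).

T3 = (2, 0)

step 1: T0 LOAD ⇒ load; ctr=2 reg=2
step 2: T0 CAS ⇒ ok; ctr=3 reg=2
step 3: T3 LOAD ⇒ load; ctr=3 reg=3
step 4: T3 CAS ⇒ ok; ctr=4 reg=3
step 5: T1 LOAD ⇒ load; ctr=4 reg=4
step 6: T2 LOAD ⇒ load; ctr=4 reg=4
step 7: T3 LOAD ⇒ load; ctr=4 reg=4
step 8: T3 CAS ⇒ ok; ctr=5 reg=4
step 9: T2 CAS ⇒ retry; ctr=5 reg=4
step 10: T1 CAS ⇒ retry; ctr=5 reg=4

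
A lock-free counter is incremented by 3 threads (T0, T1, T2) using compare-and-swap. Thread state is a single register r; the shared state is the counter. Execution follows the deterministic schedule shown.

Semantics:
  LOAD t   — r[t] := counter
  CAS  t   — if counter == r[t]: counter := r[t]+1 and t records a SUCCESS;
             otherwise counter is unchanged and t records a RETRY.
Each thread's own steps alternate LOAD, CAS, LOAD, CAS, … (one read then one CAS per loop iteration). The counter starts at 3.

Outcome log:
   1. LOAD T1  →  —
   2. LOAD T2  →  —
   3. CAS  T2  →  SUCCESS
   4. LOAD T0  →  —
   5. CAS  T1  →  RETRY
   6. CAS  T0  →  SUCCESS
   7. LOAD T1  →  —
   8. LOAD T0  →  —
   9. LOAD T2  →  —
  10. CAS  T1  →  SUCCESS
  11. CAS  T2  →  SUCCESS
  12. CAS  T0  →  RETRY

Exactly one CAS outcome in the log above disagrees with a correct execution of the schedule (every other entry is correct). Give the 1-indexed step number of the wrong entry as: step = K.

step = 11

Re-executing:
step 1: T1 LOAD ⇒ load; ctr=3 reg=3
step 2: T2 LOAD ⇒ load; ctr=3 reg=3
step 3: T2 CAS ⇒ ok; ctr=4 reg=3
step 4: T0 LOAD ⇒ load; ctr=4 reg=4
step 5: T1 CAS ⇒ retry; ctr=4 reg=3
step 6: T0 CAS ⇒ ok; ctr=5 reg=4
step 7: T1 LOAD ⇒ load; ctr=5 reg=5
step 8: T0 LOAD ⇒ load; ctr=5 reg=5
step 9: T2 LOAD ⇒ load; ctr=5 reg=5
step 10: T1 CAS ⇒ ok; ctr=6 reg=5
step 11: T2 CAS ⇒ retry; ctr=6 reg=5
step 12: T0 CAS ⇒ retry; ctr=6 reg=5
Flip is step 11.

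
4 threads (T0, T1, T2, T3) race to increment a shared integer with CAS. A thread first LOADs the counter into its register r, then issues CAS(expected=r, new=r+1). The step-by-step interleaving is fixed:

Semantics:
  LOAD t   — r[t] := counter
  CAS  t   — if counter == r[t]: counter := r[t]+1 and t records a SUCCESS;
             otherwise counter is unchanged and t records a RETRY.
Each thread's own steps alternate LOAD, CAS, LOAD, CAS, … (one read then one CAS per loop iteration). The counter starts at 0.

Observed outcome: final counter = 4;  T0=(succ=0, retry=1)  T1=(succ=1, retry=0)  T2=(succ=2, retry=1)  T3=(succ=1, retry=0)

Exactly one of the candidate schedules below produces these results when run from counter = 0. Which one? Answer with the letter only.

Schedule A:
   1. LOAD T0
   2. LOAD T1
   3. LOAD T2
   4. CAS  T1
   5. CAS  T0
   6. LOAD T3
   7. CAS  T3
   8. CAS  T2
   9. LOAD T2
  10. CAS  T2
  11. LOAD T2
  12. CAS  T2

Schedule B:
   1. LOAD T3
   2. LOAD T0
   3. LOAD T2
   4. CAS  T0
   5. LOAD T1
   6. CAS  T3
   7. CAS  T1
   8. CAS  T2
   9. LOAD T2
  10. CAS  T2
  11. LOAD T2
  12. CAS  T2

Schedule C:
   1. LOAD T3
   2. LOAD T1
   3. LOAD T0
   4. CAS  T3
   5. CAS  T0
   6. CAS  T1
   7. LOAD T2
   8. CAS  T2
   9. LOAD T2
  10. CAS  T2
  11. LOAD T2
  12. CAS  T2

A

Simulating candidate A:
1. LOAD T0 → mem=0 r[T0]=0 [LOAD]
2. LOAD T1 → mem=0 r[T1]=0 [LOAD]
3. LOAD T2 → mem=0 r[T2]=0 [LOAD]
4. CAS T1 → mem=1 r[T1]=0 [OK]
5. CAS T0 → mem=1 r[T0]=0 [RETRY]
6. LOAD T3 → mem=1 r[T3]=1 [LOAD]
7. CAS T3 → mem=2 r[T3]=1 [OK]
8. CAS T2 → mem=2 r[T2]=0 [RETRY]
9. LOAD T2 → mem=2 r[T2]=2 [LOAD]
10. CAS T2 → mem=3 r[T2]=2 [OK]
11. LOAD T2 → mem=3 r[T2]=3 [LOAD]
12. CAS T2 → mem=4 r[T2]=3 [OK]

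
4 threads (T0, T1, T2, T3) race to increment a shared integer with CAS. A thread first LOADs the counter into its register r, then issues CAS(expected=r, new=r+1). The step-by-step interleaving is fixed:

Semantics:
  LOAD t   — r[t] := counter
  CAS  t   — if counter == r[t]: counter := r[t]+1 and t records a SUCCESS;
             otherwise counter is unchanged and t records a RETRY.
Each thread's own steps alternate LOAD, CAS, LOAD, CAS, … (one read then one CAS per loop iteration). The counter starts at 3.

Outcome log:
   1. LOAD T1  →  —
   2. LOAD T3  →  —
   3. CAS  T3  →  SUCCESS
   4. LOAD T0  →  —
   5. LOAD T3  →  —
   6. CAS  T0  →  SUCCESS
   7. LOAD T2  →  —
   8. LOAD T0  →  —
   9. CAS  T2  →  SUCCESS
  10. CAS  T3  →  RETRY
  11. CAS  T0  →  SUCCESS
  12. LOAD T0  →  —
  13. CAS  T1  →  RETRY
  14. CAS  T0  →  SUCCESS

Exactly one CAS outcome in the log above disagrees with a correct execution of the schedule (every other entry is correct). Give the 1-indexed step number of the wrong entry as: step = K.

Re-executing:
#1 T1 reads 3
#2 T3 reads 3
#3 T3 CAS(3→4) writes; counter now 4
#4 T0 reads 4
#5 T3 reads 4
#6 T0 CAS(4→5) writes; counter now 5
#7 T2 reads 5
#8 T0 reads 5
#9 T2 CAS(5→6) writes; counter now 6
#10 T3 CAS(4→5) fails; counter now 6
#11 T0 CAS(5→6) fails; counter now 6
#12 T0 reads 6
#13 T1 CAS(3→4) fails; counter now 6
#14 T0 CAS(6→7) writes; counter now 7
Mismatch at 11.

step = 11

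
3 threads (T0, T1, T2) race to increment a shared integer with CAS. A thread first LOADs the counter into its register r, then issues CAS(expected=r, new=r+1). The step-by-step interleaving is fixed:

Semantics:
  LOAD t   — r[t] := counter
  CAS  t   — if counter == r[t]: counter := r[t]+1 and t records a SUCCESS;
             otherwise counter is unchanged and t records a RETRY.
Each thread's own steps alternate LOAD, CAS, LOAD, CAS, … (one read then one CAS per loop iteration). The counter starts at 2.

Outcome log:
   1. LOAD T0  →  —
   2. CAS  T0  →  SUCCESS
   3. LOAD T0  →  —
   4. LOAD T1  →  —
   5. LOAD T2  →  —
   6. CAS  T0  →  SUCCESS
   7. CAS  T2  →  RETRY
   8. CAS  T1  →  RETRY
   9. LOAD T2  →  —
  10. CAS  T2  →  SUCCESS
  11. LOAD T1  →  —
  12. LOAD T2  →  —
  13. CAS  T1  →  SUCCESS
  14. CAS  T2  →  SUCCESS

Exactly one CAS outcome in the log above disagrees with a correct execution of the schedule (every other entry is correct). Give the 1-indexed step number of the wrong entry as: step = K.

Correct run:
#1 T0 reads 2
#2 T0 CAS(2→3) writes; counter now 3
#3 T0 reads 3
#4 T1 reads 3
#5 T2 reads 3
#6 T0 CAS(3→4) writes; counter now 4
#7 T2 CAS(3→4) fails; counter now 4
#8 T1 CAS(3→4) fails; counter now 4
#9 T2 reads 4
#10 T2 CAS(4→5) writes; counter now 5
#11 T1 reads 5
#12 T2 reads 5
#13 T1 CAS(5→6) writes; counter now 6
#14 T2 CAS(5→6) fails; counter now 6
Mismatch at 14.

step = 14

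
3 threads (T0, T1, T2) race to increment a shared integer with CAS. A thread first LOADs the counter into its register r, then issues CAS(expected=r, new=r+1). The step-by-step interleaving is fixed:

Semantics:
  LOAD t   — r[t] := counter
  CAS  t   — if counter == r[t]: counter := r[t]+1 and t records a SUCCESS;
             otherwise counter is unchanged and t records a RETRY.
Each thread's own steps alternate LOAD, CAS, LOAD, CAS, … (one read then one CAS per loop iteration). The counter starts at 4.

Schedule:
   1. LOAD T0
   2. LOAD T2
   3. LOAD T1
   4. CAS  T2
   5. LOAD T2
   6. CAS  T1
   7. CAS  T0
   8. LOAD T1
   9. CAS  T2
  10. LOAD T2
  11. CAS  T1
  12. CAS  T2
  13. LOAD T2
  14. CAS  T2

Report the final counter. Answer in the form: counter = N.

counter = 8

[1] T0.load  rd  (counter 4, T0.r 4)
[2] T2.load  rd  (counter 4, T2.r 4)
[3] T1.load  rd  (counter 4, T1.r 4)
[4] T2.cas  hit  (counter 5, T2.r 4)
[5] T2.load  rd  (counter 5, T2.r 5)
[6] T1.cas  miss  (counter 5, T1.r 4)
[7] T0.cas  miss  (counter 5, T0.r 4)
[8] T1.load  rd  (counter 5, T1.r 5)
[9] T2.cas  hit  (counter 6, T2.r 5)
[10] T2.load  rd  (counter 6, T2.r 6)
[11] T1.cas  miss  (counter 6, T1.r 5)
[12] T2.cas  hit  (counter 7, T2.r 6)
[13] T2.load  rd  (counter 7, T2.r 7)
[14] T2.cas  hit  (counter 8, T2.r 7)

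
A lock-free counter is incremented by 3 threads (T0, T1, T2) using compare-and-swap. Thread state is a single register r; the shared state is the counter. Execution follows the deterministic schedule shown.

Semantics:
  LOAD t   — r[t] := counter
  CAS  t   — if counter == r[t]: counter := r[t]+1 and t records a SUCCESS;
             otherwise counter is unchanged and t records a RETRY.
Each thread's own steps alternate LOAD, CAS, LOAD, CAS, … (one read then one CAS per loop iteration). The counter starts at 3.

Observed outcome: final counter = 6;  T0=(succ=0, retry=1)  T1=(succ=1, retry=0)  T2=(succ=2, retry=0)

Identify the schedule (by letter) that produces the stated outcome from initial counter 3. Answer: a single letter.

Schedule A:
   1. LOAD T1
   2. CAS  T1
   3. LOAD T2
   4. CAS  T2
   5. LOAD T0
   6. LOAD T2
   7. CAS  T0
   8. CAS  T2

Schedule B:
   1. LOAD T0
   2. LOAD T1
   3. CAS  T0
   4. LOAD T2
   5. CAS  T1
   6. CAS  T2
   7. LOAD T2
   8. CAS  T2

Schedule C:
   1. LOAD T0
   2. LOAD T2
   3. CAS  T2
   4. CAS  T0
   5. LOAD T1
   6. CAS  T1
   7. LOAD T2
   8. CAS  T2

C

Run C:
step 1: T0 LOAD ⇒ load; ctr=3 reg=3
step 2: T2 LOAD ⇒ load; ctr=3 reg=3
step 3: T2 CAS ⇒ ok; ctr=4 reg=3
step 4: T0 CAS ⇒ retry; ctr=4 reg=3
step 5: T1 LOAD ⇒ load; ctr=4 reg=4
step 6: T1 CAS ⇒ ok; ctr=5 reg=4
step 7: T2 LOAD ⇒ load; ctr=5 reg=5
step 8: T2 CAS ⇒ ok; ctr=6 reg=5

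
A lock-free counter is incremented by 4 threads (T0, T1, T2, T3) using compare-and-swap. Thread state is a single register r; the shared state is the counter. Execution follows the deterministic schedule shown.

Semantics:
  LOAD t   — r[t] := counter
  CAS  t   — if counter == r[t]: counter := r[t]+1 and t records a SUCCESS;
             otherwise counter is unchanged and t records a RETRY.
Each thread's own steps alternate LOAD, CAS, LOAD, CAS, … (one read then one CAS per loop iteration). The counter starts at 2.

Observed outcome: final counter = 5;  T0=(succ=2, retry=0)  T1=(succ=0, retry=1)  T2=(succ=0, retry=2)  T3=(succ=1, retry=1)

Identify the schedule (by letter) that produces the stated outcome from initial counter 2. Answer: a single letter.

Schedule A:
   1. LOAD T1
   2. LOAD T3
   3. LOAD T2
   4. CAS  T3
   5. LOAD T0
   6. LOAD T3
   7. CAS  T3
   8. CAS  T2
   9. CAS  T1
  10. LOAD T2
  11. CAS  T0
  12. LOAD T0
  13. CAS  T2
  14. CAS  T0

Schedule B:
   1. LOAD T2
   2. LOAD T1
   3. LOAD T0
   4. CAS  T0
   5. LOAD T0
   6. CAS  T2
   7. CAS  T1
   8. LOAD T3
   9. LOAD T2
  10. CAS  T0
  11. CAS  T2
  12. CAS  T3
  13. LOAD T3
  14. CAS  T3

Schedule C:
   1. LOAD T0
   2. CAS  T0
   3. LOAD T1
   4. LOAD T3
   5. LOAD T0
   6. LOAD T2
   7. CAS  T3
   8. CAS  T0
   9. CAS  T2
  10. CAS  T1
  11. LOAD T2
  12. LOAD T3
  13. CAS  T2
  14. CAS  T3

Simulating candidate B:
#1 T2 reads 2
#2 T1 reads 2
#3 T0 reads 2
#4 T0 CAS(2→3) writes; counter now 3
#5 T0 reads 3
#6 T2 CAS(2→3) fails; counter now 3
#7 T1 CAS(2→3) fails; counter now 3
#8 T3 reads 3
#9 T2 reads 3
#10 T0 CAS(3→4) writes; counter now 4
#11 T2 CAS(3→4) fails; counter now 4
#12 T3 CAS(3→4) fails; counter now 4
#13 T3 reads 4
#14 T3 CAS(4→5) writes; counter now 5

B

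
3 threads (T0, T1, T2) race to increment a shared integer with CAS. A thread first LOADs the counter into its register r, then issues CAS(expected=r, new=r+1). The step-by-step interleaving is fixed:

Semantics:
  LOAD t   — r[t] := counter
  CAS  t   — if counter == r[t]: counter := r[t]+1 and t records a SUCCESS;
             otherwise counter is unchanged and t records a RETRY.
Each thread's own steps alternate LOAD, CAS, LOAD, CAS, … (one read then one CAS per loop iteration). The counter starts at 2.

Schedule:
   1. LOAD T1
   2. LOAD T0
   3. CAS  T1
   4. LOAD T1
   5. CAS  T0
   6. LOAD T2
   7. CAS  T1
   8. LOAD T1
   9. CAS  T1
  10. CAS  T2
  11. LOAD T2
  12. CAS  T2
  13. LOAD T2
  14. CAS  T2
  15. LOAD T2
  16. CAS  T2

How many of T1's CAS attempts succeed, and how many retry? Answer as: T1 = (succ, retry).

T1 = (3, 0)

   1) LOAD T1:  M=2  r_T1=2
   2) LOAD T0:  M=2  r_T0=2
   3) CAS  T1:  M=3  r_T1=2 ✓
   4) LOAD T1:  M=3  r_T1=3
   5) CAS  T0:  M=3  r_T0=2 ✗
   6) LOAD T2:  M=3  r_T2=3
   7) CAS  T1:  M=4  r_T1=3 ✓
   8) LOAD T1:  M=4  r_T1=4
   9) CAS  T1:  M=5  r_T1=4 ✓
  10) CAS  T2:  M=5  r_T2=3 ✗
  11) LOAD T2:  M=5  r_T2=5
  12) CAS  T2:  M=6  r_T2=5 ✓
  13) LOAD T2:  M=6  r_T2=6
  14) CAS  T2:  M=7  r_T2=6 ✓
  15) LOAD T2:  M=7  r_T2=7
  16) CAS  T2:  M=8  r_T2=7 ✓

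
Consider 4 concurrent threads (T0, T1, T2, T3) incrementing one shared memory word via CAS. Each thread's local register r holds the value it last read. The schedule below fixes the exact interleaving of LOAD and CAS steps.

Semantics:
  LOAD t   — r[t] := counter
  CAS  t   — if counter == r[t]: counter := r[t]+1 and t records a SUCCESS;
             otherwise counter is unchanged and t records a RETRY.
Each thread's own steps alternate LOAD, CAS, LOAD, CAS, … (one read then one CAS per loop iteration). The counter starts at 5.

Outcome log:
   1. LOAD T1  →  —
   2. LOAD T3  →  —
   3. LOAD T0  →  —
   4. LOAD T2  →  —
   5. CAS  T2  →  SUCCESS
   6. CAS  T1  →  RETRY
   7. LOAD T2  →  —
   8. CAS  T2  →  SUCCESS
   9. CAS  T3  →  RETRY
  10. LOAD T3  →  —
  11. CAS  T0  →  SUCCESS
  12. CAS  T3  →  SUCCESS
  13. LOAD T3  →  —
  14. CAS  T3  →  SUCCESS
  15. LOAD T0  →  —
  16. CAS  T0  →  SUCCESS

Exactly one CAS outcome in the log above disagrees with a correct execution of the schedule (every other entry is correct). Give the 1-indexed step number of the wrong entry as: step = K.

Re-executing:
#1 T1 reads 5
#2 T3 reads 5
#3 T0 reads 5
#4 T2 reads 5
#5 T2 CAS(5→6) writes; counter now 6
#6 T1 CAS(5→6) fails; counter now 6
#7 T2 reads 6
#8 T2 CAS(6→7) writes; counter now 7
#9 T3 CAS(5→6) fails; counter now 7
#10 T3 reads 7
#11 T0 CAS(5→6) fails; counter now 7
#12 T3 CAS(7→8) writes; counter now 8
#13 T3 reads 8
#14 T3 CAS(8→9) writes; counter now 9
#15 T0 reads 9
#16 T0 CAS(9→10) writes; counter now 10
Log disagrees first at step 11.

step = 11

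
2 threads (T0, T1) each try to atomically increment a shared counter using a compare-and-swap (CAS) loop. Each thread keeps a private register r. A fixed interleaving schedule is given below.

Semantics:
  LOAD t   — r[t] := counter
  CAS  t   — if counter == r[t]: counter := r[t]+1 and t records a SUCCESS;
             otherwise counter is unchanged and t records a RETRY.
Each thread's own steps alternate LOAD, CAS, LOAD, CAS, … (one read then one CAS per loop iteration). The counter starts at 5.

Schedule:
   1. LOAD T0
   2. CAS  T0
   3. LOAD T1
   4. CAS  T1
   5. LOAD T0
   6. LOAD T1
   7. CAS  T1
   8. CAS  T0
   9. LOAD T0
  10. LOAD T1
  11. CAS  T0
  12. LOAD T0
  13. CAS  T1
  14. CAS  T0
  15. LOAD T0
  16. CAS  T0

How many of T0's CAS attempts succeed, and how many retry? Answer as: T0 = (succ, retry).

T0 = (4, 1)

step 1: T0 LOAD ⇒ load; ctr=5 reg=5
step 2: T0 CAS ⇒ ok; ctr=6 reg=5
step 3: T1 LOAD ⇒ load; ctr=6 reg=6
step 4: T1 CAS ⇒ ok; ctr=7 reg=6
step 5: T0 LOAD ⇒ load; ctr=7 reg=7
step 6: T1 LOAD ⇒ load; ctr=7 reg=7
step 7: T1 CAS ⇒ ok; ctr=8 reg=7
step 8: T0 CAS ⇒ retry; ctr=8 reg=7
step 9: T0 LOAD ⇒ load; ctr=8 reg=8
step 10: T1 LOAD ⇒ load; ctr=8 reg=8
step 11: T0 CAS ⇒ ok; ctr=9 reg=8
step 12: T0 LOAD ⇒ load; ctr=9 reg=9
step 13: T1 CAS ⇒ retry; ctr=9 reg=8
step 14: T0 CAS ⇒ ok; ctr=10 reg=9
step 15: T0 LOAD ⇒ load; ctr=10 reg=10
step 16: T0 CAS ⇒ ok; ctr=11 reg=10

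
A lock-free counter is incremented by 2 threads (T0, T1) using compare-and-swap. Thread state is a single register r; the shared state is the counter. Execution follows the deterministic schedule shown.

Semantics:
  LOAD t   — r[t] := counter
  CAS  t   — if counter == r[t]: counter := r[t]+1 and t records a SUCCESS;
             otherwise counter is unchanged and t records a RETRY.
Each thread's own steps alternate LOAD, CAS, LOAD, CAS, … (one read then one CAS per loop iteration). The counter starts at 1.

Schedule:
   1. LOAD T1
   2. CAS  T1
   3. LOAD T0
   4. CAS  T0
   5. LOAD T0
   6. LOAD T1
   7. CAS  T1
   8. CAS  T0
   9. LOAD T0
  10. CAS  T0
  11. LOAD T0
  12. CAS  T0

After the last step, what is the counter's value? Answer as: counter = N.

1. LOAD T1 → mem=1 r[T1]=1 [LOAD]
2. CAS T1 → mem=2 r[T1]=1 [OK]
3. LOAD T0 → mem=2 r[T0]=2 [LOAD]
4. CAS T0 → mem=3 r[T0]=2 [OK]
5. LOAD T0 → mem=3 r[T0]=3 [LOAD]
6. LOAD T1 → mem=3 r[T1]=3 [LOAD]
7. CAS T1 → mem=4 r[T1]=3 [OK]
8. CAS T0 → mem=4 r[T0]=3 [RETRY]
9. LOAD T0 → mem=4 r[T0]=4 [LOAD]
10. CAS T0 → mem=5 r[T0]=4 [OK]
11. LOAD T0 → mem=5 r[T0]=5 [LOAD]
12. CAS T0 → mem=6 r[T0]=5 [OK]

counter = 6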